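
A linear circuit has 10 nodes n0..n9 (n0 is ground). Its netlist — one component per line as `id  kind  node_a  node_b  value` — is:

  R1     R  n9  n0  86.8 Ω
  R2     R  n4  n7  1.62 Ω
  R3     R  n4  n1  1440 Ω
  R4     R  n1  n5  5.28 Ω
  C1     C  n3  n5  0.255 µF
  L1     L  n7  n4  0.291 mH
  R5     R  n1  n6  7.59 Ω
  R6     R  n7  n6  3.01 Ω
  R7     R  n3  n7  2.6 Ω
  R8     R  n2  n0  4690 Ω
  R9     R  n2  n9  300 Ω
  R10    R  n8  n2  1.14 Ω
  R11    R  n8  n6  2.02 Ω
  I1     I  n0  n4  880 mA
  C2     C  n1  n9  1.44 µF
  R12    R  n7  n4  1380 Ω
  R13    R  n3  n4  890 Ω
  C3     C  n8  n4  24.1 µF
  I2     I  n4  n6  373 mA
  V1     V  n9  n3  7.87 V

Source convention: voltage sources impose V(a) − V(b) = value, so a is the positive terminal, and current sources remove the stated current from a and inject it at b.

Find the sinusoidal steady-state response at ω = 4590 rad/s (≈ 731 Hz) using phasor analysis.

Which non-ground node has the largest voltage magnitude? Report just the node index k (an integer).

9

Apply KCL at each of the 9 non-ground nodes and solve the resulting linear system.
Node n1: branches {R3, R4, R5, C2} → V_1 = 70.42+0.2170j
Node n2: branches {R8, R9, R10} → V_2 = 70.27-0.08560j
Node n3: branches {C1, R7, R13, V1} → V_3 = 67.21+0.001584j
Node n4: branches {R2, R3, L1, I1, R12, R13, C3, I2} → V_4 = 69.84+0.5593j
Node n5: branches {R4, C1} → V_5 = 70.43+0.1972j
Node n6: branches {R5, R6, R11, I2} → V_6 = 70.42+0.01005j
Node n7: branches {R2, L1, R6, R7, R12} → V_7 = 69.50+0.07104j
Node n8: branches {R10, R11, C3} → V_8 = 70.27-0.08596j
Node n9: branches {R1, R9, C2, V1} → V_9 = 75.08+0.001584j
Source currents: i(V1)=-0.8825-0.03110j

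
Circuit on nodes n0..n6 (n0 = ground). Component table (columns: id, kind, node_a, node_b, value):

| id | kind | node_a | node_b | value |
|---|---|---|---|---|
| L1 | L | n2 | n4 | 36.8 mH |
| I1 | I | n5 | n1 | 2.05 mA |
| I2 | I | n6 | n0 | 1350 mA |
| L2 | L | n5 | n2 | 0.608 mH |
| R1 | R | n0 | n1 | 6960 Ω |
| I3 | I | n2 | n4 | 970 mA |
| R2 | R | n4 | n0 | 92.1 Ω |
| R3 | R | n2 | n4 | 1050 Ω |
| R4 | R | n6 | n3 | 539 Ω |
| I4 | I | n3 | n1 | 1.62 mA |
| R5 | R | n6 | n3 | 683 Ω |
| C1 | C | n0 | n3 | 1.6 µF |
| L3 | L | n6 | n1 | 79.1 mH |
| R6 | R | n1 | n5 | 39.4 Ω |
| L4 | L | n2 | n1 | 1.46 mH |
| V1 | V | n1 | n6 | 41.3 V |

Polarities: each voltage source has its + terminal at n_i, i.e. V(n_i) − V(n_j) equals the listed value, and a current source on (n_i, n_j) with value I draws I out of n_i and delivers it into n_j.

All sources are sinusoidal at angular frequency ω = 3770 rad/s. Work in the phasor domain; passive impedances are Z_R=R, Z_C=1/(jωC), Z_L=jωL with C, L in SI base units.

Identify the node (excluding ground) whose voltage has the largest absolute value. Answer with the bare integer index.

6

Apply KCL at each of the 6 non-ground nodes and solve the resulting linear system.
Node n1: branches {I1, R1, I4, L3, R6, L4, V1} → V_1 = -228.4-163.1j
Node n2: branches {L1, L2, I3, R3, L4} → V_2 = -223.4-159.1j
Node n3: branches {R4, I4, R5, C1} → V_3 = -131.7+76.22j
Node n4: branches {L1, I3, R2, R3} → V_4 = -78.97+75.32j
Node n5: branches {I1, L2, R6} → V_5 = -223.2-159.4j
Node n6: branches {I2, R4, R5, L3, V1} → V_6 = -269.7-163.1j
Source currents: i(V1)=0.8918-0.6559j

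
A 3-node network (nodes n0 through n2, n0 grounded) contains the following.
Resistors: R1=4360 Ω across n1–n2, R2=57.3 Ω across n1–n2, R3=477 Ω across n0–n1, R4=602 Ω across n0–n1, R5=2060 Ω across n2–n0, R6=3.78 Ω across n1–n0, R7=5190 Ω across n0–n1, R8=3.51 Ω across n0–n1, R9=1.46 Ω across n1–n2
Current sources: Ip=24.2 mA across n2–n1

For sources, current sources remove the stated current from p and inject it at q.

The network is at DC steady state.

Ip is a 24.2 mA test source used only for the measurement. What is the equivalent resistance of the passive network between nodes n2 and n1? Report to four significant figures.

Element admittances at DC:
  Y(R1) = 0.0002294 S between n1,n2
  Y(R2) = 0.01745 S between n1,n2
  Y(R3) = 0.002096 S between n0,n1
  Y(R4) = 0.001661 S between n0,n1
  Y(R5) = 0.0004854 S between n2,n0
  Y(R6) = 0.2646 S between n1,n0
  Y(R7) = 0.0001927 S between n0,n1
  Y(R8) = 0.2849 S between n0,n1
  Y(R9) = 0.6849 S between n1,n2
  Ip: injects 0.0242 A into n1 (from n2)
Assemble and solve the 2×2 MNA system:
  V(n1)=3.017e-05  V(n2)=-0.03439

R_eq = 1.422 Ω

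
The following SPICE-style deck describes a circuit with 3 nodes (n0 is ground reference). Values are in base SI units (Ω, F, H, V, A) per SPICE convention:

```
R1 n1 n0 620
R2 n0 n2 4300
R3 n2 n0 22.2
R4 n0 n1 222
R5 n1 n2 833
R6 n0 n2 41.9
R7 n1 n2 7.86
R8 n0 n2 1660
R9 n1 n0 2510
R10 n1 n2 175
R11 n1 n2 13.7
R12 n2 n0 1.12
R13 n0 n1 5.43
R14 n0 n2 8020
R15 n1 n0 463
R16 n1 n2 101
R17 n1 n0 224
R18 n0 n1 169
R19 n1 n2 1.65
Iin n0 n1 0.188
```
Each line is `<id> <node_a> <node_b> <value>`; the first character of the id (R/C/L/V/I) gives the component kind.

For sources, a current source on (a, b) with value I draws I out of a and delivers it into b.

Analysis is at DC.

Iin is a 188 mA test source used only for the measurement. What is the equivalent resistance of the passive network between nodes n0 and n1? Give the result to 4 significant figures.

MNA unknowns: 2 node voltages V₁..V_2
R1: Y=0.001613 on G[1,0]
R2: Y=0.0002326 on G[0,2]
R3: Y=0.04505 on G[2,0]
R4: Y=0.004505 on G[0,1]
R5: Y=0.001200 on G[1,2]
R6: Y=0.02387 on G[0,2]
R7: Y=0.1272 on G[1,2]
R8: Y=0.0006024 on G[0,2]
R9: Y=0.0003984 on G[1,0]
R10: Y=0.005714 on G[1,2]
R11: Y=0.07299 on G[1,2]
R12: Y=0.8929 on G[2,0]
R13: Y=0.1842 on G[0,1]
R14: Y=0.0001247 on G[0,2]
R15: Y=0.002160 on G[1,0]
R16: Y=0.009901 on G[1,2]
R17: Y=0.004464 on G[1,0]
R18: Y=0.005917 on G[0,1]
R19: Y=0.6061 on G[1,2]
Iin: z[0]−=0.188, z[1]+=0.188
solve → V1=0.2906, V2=0.1339

R_eq = 1.546 Ω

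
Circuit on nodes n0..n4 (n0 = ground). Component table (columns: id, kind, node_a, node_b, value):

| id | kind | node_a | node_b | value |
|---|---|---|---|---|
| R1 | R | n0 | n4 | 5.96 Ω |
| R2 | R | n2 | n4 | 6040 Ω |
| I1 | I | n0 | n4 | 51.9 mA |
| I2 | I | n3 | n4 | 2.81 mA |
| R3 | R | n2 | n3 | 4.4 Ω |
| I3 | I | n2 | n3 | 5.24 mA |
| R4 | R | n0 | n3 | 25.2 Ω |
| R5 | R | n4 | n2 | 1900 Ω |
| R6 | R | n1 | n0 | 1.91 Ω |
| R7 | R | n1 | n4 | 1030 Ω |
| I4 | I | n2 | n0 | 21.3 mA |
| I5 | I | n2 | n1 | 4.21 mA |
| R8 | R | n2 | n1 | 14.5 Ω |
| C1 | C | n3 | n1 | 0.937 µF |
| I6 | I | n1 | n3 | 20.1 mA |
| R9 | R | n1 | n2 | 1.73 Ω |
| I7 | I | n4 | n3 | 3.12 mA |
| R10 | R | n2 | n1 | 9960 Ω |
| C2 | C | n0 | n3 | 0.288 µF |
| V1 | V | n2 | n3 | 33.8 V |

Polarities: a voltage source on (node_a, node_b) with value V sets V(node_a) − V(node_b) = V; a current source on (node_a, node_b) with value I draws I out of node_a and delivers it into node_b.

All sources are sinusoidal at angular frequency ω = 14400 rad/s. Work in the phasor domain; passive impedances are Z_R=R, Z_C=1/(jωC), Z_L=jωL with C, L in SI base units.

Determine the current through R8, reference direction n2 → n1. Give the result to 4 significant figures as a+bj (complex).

0.1266+0.05499j A

Element admittances at ω=14400 rad/s:
  Y(R1) = 0.1678+0.000j S between n0,n4
  Y(R2) = 0.0001656+0.000j S between n2,n4
  I1: injects 0.0519 A into n4 (from n0)
  I2: injects 0.00281 A into n4 (from n3)
  Y(R3) = 0.2273+0.000j S between n2,n3
  I3: injects 0.00524 A into n3 (from n2)
  Y(R4) = 0.03968+0.000j S between n0,n3
  Y(R5) = 0.0005263+0.000j S between n4,n2
  Y(R6) = 0.5236+0.000j S between n1,n0
  Y(R7) = 0.0009709+0.000j S between n1,n4
  I4: injects 0.0213 A into n0 (from n2)
  I5: injects 0.00421 A into n1 (from n2)
  Y(R8) = 0.06897+0.000j S between n2,n1
  Y(C1) = 0.000+0.01349j S between n3,n1
  I6: injects 0.0201 A into n3 (from n1)
  Y(R9) = 0.5780+0.000j S between n1,n2
  I7: injects 0.00312 A into n3 (from n4)
  Y(R10) = 0.0001004+0.000j S between n2,n1
  Y(C2) = 0.000+0.004147j S between n0,n3
  V1: constraint V(n2)−V(n3) = 33.8
Assemble and solve the 5×5 MNA system:
  V(n1)=2.214+0.1614j  V(n2)=4.049+0.9588j  V(n3)=-29.75+0.9588j  V(n4)=0.3337+0.004840j
  i(V1)=-8.903-0.5166j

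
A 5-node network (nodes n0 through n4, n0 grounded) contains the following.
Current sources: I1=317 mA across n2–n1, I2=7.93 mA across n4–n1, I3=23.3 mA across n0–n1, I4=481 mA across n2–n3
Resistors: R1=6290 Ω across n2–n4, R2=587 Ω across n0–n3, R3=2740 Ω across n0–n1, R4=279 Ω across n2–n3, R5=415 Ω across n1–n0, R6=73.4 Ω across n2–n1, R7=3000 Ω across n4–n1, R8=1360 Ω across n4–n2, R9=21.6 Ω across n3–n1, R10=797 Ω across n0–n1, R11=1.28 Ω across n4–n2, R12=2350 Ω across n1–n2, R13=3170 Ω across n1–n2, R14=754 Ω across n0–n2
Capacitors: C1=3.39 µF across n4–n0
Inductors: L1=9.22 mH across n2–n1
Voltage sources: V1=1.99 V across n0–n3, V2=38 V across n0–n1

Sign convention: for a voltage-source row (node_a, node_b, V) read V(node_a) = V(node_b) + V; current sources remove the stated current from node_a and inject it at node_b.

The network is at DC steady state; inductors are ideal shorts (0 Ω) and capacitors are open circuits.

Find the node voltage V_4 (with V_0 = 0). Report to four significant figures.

-38.01 V

Element admittances at DC:
  I1: injects 0.317 A into n1 (from n2)
  Y(R1) = 0.0001590 S between n2,n4
  I2: injects 0.00793 A into n1 (from n4)
  Y(R2) = 0.001704 S between n0,n3
  I3: injects 0.0233 A into n1 (from n0)
  Y(R3) = 0.0003650 S between n0,n1
  Y(R4) = 0.003584 S between n2,n3
  Y(C1) = 0.000 S between n4,n0
  Y(R5) = 0.002410 S between n1,n0
  Y(R6) = 0.01362 S between n2,n1
  I4: injects 0.481 A into n3 (from n2)
  Y(R7) = 0.0003333 S between n4,n1
  Y(R8) = 0.0007353 S between n4,n2
  Y(R9) = 0.04630 S between n3,n1
  L1: short n2↔n1 (DC inductor)
  Y(R10) = 0.001255 S between n0,n1
  Y(R11) = 0.7812 S between n4,n2
  Y(R12) = 0.0004255 S between n1,n2
  Y(R13) = 0.0003155 S between n1,n2
  Y(R14) = 0.001326 S between n0,n2
  V1: constraint V(n0)−V(n3) = 1.99
  V2: constraint V(n0)−V(n1) = 38
Assemble and solve the 7×7 MNA system:
  V(n1)=-38.00  V(n2)=-38.00  V(n3)=-1.990  V(n4)=-38.01
  i(L1)=-0.6265  i(V1)=1.312  i(V2)=-1.542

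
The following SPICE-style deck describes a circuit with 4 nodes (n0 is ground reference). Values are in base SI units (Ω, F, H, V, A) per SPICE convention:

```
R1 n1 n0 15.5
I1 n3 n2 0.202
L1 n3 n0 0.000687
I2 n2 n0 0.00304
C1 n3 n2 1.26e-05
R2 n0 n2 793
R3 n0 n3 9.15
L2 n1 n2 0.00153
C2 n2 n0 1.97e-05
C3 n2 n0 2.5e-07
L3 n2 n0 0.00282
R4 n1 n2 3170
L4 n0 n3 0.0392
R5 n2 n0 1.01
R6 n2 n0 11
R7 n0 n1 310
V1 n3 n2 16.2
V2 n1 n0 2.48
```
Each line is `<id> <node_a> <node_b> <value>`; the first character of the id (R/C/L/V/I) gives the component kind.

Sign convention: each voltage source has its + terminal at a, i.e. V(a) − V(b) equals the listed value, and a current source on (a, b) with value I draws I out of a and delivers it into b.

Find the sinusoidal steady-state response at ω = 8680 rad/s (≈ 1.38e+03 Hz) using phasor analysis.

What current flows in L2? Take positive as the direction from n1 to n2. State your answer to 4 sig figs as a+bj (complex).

Apply KCL at each of the 3 non-ground nodes and solve the resulting linear system.
Node n1: branches {R1, L2, R4, R7, V2} → V_1 = 2.480+0.000j
Node n2: branches {I1, I2, C1, R2, L2, C2, C3, L3, R4, R5, R6, V1} → V_2 = -1.678+2.003j
Node n3: branches {I1, L1, C1, R3, L4, V1} → V_3 = 14.52+2.003j
Source currents: i(V1)=-2.131+0.4873j, i(V2)=-0.01852+0.3137j

-0.1508-0.3131j A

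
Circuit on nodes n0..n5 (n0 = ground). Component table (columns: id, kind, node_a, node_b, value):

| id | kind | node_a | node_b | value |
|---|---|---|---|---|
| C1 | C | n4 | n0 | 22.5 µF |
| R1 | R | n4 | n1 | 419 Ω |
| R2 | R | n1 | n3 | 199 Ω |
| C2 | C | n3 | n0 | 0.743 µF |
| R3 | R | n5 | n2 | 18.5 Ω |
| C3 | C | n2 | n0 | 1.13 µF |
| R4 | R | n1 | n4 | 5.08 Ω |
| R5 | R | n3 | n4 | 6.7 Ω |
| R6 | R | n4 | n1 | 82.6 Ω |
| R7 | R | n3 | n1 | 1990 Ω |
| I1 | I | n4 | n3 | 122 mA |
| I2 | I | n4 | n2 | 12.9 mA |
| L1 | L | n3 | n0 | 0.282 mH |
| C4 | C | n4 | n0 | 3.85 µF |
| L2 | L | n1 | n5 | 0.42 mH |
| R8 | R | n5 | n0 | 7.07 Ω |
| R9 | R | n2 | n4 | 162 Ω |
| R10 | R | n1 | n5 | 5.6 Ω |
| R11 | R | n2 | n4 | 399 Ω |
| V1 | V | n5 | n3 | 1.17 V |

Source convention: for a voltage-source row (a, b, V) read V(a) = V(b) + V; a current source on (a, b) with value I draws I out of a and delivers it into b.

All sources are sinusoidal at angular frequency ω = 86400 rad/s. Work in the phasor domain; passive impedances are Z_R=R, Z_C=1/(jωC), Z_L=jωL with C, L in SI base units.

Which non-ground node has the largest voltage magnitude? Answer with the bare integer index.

5

Element admittances at ω=86400 rad/s:
  Y(C1) = 0.000+1.944j S between n4,n0
  Y(R1) = 0.002387+0.000j S between n4,n1
  Y(R2) = 0.005025+0.000j S between n1,n3
  Y(C2) = 0.000+0.06420j S between n3,n0
  Y(R3) = 0.05405+0.000j S between n5,n2
  Y(C3) = 0.000+0.09763j S between n2,n0
  Y(R4) = 0.1969+0.000j S between n1,n4
  Y(R5) = 0.1493+0.000j S between n3,n4
  Y(R6) = 0.01211+0.000j S between n4,n1
  Y(R7) = 0.0005025+0.000j S between n3,n1
  I1: injects 0.122 A into n3 (from n4)
  I2: injects 0.0129 A into n2 (from n4)
  Y(L1) = 0.000-0.04104j S between n3,n0
  Y(C4) = 0.000+0.3326j S between n4,n0
  Y(L2) = 0.000-0.02756j S between n1,n5
  Y(R8) = 0.1414+0.000j S between n5,n0
  Y(R9) = 0.006173+0.000j S between n2,n4
  Y(R10) = 0.1786+0.000j S between n1,n5
  Y(R11) = 0.002506+0.000j S between n2,n4
  V1: constraint V(n5)−V(n3) = 1.17
Assemble and solve the 6×6 MNA system:
  V(n1)=0.3083+0.01623j  V(n2)=0.2513-0.3601j  V(n3)=-0.4654+0.02651j  V(n4)=-0.007690+0.05895j  V(n5)=0.7046+0.02651j
  i(V1)=-0.1952-0.01556j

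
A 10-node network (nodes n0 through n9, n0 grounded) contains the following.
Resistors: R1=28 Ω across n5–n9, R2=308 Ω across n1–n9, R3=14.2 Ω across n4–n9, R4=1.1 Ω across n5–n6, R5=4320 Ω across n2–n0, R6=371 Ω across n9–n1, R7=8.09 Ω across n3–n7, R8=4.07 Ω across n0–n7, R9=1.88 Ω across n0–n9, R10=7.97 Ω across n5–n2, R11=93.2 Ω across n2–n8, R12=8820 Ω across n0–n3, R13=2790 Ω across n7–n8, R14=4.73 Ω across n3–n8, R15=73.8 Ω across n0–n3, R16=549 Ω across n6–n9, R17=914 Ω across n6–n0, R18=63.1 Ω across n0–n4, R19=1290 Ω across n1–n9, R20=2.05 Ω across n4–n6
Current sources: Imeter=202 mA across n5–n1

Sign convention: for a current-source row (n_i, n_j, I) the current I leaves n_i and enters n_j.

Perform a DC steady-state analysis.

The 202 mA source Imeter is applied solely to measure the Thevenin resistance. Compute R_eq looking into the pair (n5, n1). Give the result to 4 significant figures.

Apply KCL at each of the 9 non-ground nodes and solve the resulting linear system.
Node n1: branches {R2, R6, R19, Imeter} → V_1 = 30.14
Node n2: branches {R5, R10, R11} → V_2 = -1.583
Node n3: branches {R7, R12, R14, R15} → V_3 = -0.1519
Node n4: branches {R3, R18, R20} → V_4 = -1.322
Node n5: branches {R1, R4, R10, Imeter} → V_5 = -1.702
Node n6: branches {R4, R16, R17, R20} → V_6 = -1.566
Node n7: branches {R7, R8, R13} → V_7 = -0.05102
Node n8: branches {R11, R13, R14} → V_8 = -0.2208
Node n9: branches {R1, R2, R3, R6, R9, R16, R19} → V_9 = 0.07076

R_eq = 157.6 Ω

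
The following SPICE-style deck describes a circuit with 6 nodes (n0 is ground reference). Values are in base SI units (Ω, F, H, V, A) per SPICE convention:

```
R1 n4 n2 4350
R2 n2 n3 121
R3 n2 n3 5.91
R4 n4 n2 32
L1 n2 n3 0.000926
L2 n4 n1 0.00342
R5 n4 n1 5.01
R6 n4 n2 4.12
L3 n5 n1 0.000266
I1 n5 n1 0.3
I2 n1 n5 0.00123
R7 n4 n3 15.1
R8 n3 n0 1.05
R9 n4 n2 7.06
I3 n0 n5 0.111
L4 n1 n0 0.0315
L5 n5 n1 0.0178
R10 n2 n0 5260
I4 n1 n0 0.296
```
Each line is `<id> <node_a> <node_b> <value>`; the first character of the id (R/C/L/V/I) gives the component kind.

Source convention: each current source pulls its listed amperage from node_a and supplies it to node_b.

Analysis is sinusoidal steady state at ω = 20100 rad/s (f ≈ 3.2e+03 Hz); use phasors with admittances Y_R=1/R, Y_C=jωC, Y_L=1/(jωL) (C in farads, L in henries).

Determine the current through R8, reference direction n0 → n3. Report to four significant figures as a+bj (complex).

0.1845+0.003206j A

Apply KCL at each of the 5 non-ground nodes and solve the resulting linear system.
Node n1: branches {L2, R5, L3, I1, I2, L4, L5, I4} → V_1 = -2.049-0.2302j
Node n2: branches {R1, R2, R3, R4, L1, R6, R9, R10} → V_2 = -0.8356-0.1621j
Node n3: branches {R2, R3, L1, R7, R8} → V_3 = -0.1937-0.003366j
Node n4: branches {R1, R4, L2, R5, R6, R7, R9} → V_4 = -1.130-0.1470j
Node n5: branches {L3, I1, I2, I3, L5} → V_5 = -2.049-1.219j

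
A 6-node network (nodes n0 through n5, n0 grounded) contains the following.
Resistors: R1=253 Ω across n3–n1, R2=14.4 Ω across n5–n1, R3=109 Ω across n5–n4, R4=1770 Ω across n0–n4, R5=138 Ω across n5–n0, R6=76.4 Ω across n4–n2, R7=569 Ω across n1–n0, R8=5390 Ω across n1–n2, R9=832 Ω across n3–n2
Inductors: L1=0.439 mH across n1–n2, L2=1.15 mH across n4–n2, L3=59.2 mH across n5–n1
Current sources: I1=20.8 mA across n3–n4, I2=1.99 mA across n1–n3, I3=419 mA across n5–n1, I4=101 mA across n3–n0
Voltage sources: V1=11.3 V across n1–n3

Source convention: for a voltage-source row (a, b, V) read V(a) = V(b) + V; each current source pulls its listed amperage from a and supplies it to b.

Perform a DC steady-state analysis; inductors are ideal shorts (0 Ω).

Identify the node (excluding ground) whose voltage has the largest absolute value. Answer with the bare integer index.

3

Element admittances at DC:
  Y(R1) = 0.003953 S between n3,n1
  Y(R2) = 0.06944 S between n5,n1
  L1: short n1↔n2 (DC inductor)
  L2: short n4↔n2 (DC inductor)
  I1: injects 0.0208 A into n4 (from n3)
  I2: injects 0.00199 A into n3 (from n1)
  Y(R3) = 0.009174 S between n5,n4
  Y(R4) = 0.0005650 S between n0,n4
  I3: injects 0.419 A into n1 (from n5)
  Y(R5) = 0.007246 S between n5,n0
  Y(R6) = 0.01309 S between n4,n2
  Y(R7) = 0.001757 S between n1,n0
  Y(R8) = 0.0001855 S between n1,n2
  L3: short n5↔n1 (DC inductor)
  Y(R9) = 0.001202 S between n3,n2
  I4: injects 0.101 A into n0 (from n3)
  V1: constraint V(n1)−V(n3) = 11.3
Assemble and solve the 9×9 MNA system:
  V(n1)=-10.56  V(n2)=-10.56  V(n3)=-21.86  V(n4)=-10.56  V(n5)=-10.56
  i(L1)=-0.01318  i(L2)=0.02676  i(L3)=-0.3425  i(V1)=0.06156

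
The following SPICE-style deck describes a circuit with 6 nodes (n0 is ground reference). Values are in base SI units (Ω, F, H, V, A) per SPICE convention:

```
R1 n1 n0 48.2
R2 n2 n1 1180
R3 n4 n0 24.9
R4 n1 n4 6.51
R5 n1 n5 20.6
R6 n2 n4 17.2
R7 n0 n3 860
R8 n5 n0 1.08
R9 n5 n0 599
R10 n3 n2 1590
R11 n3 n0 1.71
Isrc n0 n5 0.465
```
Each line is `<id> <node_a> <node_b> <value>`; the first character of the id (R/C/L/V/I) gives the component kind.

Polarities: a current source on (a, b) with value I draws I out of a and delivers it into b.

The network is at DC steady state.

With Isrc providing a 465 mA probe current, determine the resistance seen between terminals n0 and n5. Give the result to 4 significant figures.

R_eq = 1.049 Ω

Apply KCL at each of the 5 non-ground nodes and solve the resulting linear system.
Node n1: branches {R1, R2, R4, R5} → V_1 = 0.2332
Node n2: branches {R2, R6, R10} → V_2 = 0.1833
Node n3: branches {R7, R10, R11} → V_3 = 0.0001965
Node n4: branches {R3, R4, R6} → V_4 = 0.1845
Node n5: branches {R5, R8, R9, Isrc} → V_5 = 0.4880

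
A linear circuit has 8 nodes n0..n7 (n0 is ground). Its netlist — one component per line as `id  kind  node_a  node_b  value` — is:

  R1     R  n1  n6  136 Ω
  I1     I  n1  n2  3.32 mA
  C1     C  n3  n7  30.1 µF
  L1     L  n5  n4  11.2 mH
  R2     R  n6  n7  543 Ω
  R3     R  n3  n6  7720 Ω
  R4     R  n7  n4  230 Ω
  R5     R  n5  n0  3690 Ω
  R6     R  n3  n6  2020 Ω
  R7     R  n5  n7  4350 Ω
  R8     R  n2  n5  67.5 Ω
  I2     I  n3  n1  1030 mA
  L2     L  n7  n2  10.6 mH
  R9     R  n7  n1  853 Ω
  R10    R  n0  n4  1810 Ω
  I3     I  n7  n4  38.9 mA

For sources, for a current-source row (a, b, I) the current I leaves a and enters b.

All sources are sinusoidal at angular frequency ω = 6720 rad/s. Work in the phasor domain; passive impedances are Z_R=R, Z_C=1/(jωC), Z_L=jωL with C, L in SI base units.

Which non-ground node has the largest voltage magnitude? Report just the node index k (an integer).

1

Element admittances at ω=6720 rad/s:
  Y(R1) = 0.007353+0.000j S between n1,n6
  I1: injects 0.00332 A into n2 (from n1)
  Y(C1) = 0.000+0.2023j S between n3,n7
  Y(L1) = 0.000-0.01329j S between n5,n4
  Y(R2) = 0.001842+0.000j S between n6,n7
  Y(R3) = 0.0001295+0.000j S between n3,n6
  Y(R4) = 0.004348+0.000j S between n7,n4
  Y(R5) = 0.0002710+0.000j S between n5,n0
  Y(R6) = 0.0004950+0.000j S between n3,n6
  Y(R7) = 0.0002299+0.000j S between n5,n7
  Y(R8) = 0.01481+0.000j S between n2,n5
  I2: injects 1.03 A into n1 (from n3)
  Y(L2) = 0.000-0.01404j S between n7,n2
  Y(R9) = 0.001172+0.000j S between n7,n1
  Y(R10) = 0.0005525+0.000j S between n0,n4
  I3: injects 0.0389 A into n4 (from n7)
Assemble and solve the 7×7 MNA system:
  V(n1)=336.9-1.587j  V(n2)=-2.221-0.3508j  V(n3)=-3.130+2.051j  V(n4)=0.3143+0.5895j  V(n5)=-0.6408-1.202j  V(n6)=251.5-1.481j  V(n7)=-3.119-2.254j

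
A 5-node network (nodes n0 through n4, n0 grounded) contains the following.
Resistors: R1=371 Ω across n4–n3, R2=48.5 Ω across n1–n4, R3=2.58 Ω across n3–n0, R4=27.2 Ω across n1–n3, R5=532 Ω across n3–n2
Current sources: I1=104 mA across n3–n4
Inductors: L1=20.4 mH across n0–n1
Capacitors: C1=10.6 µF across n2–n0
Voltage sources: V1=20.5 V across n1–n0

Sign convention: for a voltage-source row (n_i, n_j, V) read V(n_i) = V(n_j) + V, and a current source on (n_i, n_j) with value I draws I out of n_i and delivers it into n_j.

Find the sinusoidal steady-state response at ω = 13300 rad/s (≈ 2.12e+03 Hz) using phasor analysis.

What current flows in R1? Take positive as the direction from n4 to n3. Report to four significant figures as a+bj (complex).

MNA unknowns: 4 node voltages V₁..V_4 plus 1 source current (V1)
R1: Y=0.002695+0.000j on G[4,3]
I1: z[3]−=0.104, z[4]+=0.104
L1: Y=0.000-0.003686j on G[0,1]
R2: Y=0.02062+0.000j on G[1,4]
R3: Y=0.3876+0.000j on G[3,0]
C1: Y=0.000+0.1410j on G[2,0]
R4: Y=0.03676+0.000j on G[1,3]
R5: Y=0.001880+0.000j on G[3,2]
V1: row V1−V0=20.5, i_V1 at 1,0
solve → V1=20.50+0.000j, V2=0.0002934-0.02210j, V3=1.658-9.692e-05j, V4=22.78-1.120e-05j
aux → i_V1=-0.6457+0.07555j

0.05694+2.310e-07j A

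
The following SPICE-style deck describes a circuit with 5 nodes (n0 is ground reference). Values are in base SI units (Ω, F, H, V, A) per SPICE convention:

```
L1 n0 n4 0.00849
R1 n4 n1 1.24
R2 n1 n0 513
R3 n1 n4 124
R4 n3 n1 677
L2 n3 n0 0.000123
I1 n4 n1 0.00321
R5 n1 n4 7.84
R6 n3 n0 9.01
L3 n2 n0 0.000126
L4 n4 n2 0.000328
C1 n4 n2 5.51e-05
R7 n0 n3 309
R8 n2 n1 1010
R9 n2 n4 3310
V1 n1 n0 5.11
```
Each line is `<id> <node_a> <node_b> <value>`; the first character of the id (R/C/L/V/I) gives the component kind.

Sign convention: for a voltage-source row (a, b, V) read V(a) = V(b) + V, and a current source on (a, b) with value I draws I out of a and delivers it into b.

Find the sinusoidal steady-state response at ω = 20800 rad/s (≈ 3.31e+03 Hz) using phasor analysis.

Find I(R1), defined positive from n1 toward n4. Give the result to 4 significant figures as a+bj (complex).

1.254-1.890j A

Element admittances at ω=20800 rad/s:
  Y(L1) = 0.000-0.005663j S between n0,n4
  Y(R1) = 0.8065+0.000j S between n4,n1
  Y(R2) = 0.001949+0.000j S between n1,n0
  Y(R3) = 0.008065+0.000j S between n1,n4
  Y(R4) = 0.001477+0.000j S between n3,n1
  Y(L2) = 0.000-0.3909j S between n3,n0
  I1: injects 0.00321 A into n1 (from n4)
  Y(R5) = 0.1276+0.000j S between n1,n4
  Y(R6) = 0.1110+0.000j S between n3,n0
  Y(L3) = 0.000-0.3816j S between n2,n0
  Y(L4) = 0.000-0.1466j S between n4,n2
  Y(C1) = 0.000+1.146j S between n4,n2
  Y(R7) = 0.003236+0.000j S between n0,n3
  Y(R8) = 0.0009901+0.000j S between n2,n1
  Y(R9) = 0.0003021+0.000j S between n2,n4
  V1: constraint V(n1)−V(n0) = 5.11
Assemble and solve the 5×5 MNA system:
  V(n1)=5.110+0.000j  V(n2)=5.744+3.793j  V(n3)=0.005256+0.01776j  V(n4)=3.555+2.344j
  i(V1)=-1.478+2.212j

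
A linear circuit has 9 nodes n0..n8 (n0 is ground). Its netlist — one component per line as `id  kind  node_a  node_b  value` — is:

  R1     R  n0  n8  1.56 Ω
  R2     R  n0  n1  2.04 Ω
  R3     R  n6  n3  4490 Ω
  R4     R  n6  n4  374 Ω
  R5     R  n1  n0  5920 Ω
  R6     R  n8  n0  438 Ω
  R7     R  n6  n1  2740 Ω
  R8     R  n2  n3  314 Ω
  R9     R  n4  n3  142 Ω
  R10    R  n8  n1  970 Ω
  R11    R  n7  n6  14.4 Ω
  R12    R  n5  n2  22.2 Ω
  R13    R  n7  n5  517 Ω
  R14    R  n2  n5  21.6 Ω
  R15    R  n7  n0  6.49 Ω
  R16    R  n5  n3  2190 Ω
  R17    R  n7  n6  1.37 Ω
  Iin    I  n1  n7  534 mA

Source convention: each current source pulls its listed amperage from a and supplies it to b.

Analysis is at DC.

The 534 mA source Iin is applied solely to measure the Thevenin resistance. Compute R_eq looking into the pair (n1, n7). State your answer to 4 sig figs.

MNA unknowns: 8 node voltages V₁..V_8
R1: Y=0.6410 on G[0,8]
R2: Y=0.4902 on G[0,1]
R3: Y=0.0002227 on G[6,3]
R4: Y=0.002674 on G[6,4]
R5: Y=0.0001689 on G[1,0]
R6: Y=0.002283 on G[8,0]
R7: Y=0.0003650 on G[6,1]
R8: Y=0.003185 on G[2,3]
R9: Y=0.007042 on G[4,3]
R10: Y=0.001031 on G[8,1]
R11: Y=0.06944 on G[7,6]
R12: Y=0.04505 on G[5,2]
R13: Y=0.001934 on G[7,5]
R14: Y=0.04630 on G[2,5]
R15: Y=0.1541 on G[7,0]
R16: Y=0.0004566 on G[5,3]
R17: Y=0.7299 on G[7,6]
Iin: z[1]−=0.534, z[7]+=0.534
solve → V1=-1.083, V2=3.454, V3=3.454, V4=3.453, V5=3.454, V6=3.453, V7=3.455, V8=-0.001733

R_eq = 8.499 Ω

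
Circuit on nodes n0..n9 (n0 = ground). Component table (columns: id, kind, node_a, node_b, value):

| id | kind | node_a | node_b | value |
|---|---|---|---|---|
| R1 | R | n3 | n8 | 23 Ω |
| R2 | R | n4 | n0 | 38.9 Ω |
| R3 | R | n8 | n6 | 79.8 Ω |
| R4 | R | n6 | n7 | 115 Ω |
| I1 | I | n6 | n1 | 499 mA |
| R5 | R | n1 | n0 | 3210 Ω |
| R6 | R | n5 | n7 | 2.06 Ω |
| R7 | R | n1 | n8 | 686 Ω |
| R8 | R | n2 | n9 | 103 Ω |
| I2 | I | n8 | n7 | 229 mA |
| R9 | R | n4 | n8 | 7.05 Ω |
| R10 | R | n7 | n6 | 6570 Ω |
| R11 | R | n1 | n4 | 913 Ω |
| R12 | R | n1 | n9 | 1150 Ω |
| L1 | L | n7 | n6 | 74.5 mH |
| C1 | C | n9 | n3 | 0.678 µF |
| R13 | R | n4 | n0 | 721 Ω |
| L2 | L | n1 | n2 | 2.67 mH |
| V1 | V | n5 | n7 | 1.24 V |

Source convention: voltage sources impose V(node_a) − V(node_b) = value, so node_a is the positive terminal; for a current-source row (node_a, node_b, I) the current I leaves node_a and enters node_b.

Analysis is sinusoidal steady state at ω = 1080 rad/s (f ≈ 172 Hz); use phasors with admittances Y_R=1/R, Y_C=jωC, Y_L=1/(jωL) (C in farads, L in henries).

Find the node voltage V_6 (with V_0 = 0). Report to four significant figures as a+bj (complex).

-24.94+0.8500j V

Apply KCL at each of the 9 non-ground nodes and solve the resulting linear system.
Node n1: branches {I1, R5, R7, R11, R12, L2} → V_1 = 158.0-39.53j
Node n2: branches {R8, L2} → V_2 = 158.3-39.63j
Node n3: branches {R1, C1} → V_3 = -2.488+3.494j
Node n4: branches {R2, R9, R11, R13} → V_4 = -1.816+0.4545j
Node n5: branches {R6, V1} → V_5 = -15.00+13.08j
Node n6: branches {R3, R4, I1, R10, L1} → V_6 = -24.94+0.8500j
Node n7: branches {R4, R6, I2, R10, L1, V1} → V_7 = -16.24+13.08j
Node n8: branches {R1, R3, R7, I2, R9} → V_8 = -3.397+0.8500j
Node n9: branches {R8, R12, C1} → V_9 = 154.5-50.49j
Source currents: i(V1)=-0.6019+0.000j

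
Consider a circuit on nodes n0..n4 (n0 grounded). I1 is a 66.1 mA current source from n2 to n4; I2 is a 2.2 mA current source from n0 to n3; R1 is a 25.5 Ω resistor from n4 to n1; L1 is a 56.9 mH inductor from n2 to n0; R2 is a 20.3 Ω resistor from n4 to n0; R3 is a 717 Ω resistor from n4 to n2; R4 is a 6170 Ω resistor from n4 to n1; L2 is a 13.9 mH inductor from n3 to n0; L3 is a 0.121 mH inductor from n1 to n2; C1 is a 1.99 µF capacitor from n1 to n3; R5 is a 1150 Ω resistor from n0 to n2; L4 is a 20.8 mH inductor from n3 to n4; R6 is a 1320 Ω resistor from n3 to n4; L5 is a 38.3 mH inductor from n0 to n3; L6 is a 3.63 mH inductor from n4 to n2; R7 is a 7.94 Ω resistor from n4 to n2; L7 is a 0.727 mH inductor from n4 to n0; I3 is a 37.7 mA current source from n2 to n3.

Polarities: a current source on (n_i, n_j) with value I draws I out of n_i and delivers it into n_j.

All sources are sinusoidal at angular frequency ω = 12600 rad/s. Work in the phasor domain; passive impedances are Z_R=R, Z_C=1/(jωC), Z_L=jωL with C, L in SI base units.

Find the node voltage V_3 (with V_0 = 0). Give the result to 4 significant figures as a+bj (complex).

-0.07157-2.578j V

Apply KCL at each of the 4 non-ground nodes and solve the resulting linear system.
Node n1: branches {R1, R4, L3, C1} → V_1 = -0.1088+0.2357j
Node n2: branches {I1, L1, R3, L3, R5, L6, R7, I3} → V_2 = -0.1116+0.1166j
Node n3: branches {I2, L2, C1, L4, R6, L5, I3} → V_3 = -0.07157-2.578j
Node n4: branches {I1, R1, R2, R3, R4, L4, R6, L6, R7, L7} → V_4 = 0.08242+0.1661j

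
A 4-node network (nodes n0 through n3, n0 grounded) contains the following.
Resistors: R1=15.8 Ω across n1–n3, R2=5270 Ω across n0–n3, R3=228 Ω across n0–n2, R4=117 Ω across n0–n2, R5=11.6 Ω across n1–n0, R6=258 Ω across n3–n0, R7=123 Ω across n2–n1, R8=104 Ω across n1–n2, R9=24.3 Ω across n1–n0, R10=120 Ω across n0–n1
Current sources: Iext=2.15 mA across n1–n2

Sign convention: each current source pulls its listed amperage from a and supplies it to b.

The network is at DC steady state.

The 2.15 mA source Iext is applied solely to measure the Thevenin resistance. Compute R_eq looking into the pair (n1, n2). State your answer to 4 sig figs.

R_eq = 33.81 Ω

Apply KCL at each of the 3 non-ground nodes and solve the resulting linear system.
Node n1: branches {R1, R5, R7, R8, R9, R10, Iext} → V_1 = -0.006166
Node n2: branches {R3, R4, R7, R8, Iext} → V_2 = 0.06652
Node n3: branches {R1, R2, R6} → V_3 = -0.005794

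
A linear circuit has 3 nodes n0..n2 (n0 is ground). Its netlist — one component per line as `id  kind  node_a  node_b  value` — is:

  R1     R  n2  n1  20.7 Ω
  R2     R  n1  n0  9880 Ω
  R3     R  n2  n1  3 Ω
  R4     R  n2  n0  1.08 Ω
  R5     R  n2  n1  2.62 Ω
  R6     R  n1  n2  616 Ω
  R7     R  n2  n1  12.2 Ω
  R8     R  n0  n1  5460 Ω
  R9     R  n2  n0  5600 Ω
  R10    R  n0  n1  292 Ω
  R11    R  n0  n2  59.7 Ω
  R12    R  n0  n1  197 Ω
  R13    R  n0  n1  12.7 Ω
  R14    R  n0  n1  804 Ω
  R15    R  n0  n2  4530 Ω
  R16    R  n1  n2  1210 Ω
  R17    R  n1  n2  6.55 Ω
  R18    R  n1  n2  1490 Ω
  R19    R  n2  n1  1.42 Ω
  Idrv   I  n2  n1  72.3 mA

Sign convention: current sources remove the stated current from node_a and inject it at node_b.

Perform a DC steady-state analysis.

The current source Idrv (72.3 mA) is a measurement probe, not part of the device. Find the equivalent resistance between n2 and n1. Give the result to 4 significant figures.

MNA unknowns: 2 node voltages V₁..V_2
R1: Y=0.04831 on G[2,1]
R2: Y=0.0001012 on G[1,0]
R3: Y=0.3333 on G[2,1]
R4: Y=0.9259 on G[2,0]
R5: Y=0.3817 on G[2,1]
R6: Y=0.001623 on G[1,2]
R7: Y=0.08197 on G[2,1]
R8: Y=0.0001832 on G[0,1]
R9: Y=0.0001786 on G[2,0]
R10: Y=0.003425 on G[0,1]
R11: Y=0.01675 on G[0,2]
R12: Y=0.005076 on G[0,1]
R13: Y=0.07874 on G[0,1]
R14: Y=0.001244 on G[0,1]
R15: Y=0.0002208 on G[0,2]
R16: Y=0.0008264 on G[1,2]
R17: Y=0.1527 on G[1,2]
R18: Y=0.0006711 on G[1,2]
R19: Y=0.7042 on G[2,1]
Idrv: z[2]−=0.0723, z[1]+=0.0723
solve → V1=0.03699, V2=-0.003482

R_eq = 0.5598 Ω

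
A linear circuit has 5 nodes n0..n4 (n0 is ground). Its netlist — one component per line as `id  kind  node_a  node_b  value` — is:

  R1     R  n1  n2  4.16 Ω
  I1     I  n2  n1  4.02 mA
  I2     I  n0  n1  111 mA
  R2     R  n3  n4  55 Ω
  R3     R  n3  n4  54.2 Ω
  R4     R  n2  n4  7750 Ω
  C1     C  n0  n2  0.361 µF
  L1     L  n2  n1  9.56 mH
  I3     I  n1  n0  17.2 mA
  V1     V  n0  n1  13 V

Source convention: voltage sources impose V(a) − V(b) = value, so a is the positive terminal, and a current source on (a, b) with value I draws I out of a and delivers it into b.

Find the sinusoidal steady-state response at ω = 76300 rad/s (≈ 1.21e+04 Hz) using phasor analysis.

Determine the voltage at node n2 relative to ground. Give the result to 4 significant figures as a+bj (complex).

-12.86+1.474j V

Apply KCL at each of the 4 non-ground nodes and solve the resulting linear system.
Node n1: branches {R1, I1, I2, L1, I3, V1} → V_1 = -13.00+0.000j
Node n2: branches {R1, I1, R4, C1, L1} → V_2 = -12.86+1.474j
Node n3: branches {R2, R3} → V_3 = -12.86+1.474j
Node n4: branches {R2, R3, R4} → V_4 = -12.86+1.474j
Source currents: i(V1)=-0.1344-0.3541j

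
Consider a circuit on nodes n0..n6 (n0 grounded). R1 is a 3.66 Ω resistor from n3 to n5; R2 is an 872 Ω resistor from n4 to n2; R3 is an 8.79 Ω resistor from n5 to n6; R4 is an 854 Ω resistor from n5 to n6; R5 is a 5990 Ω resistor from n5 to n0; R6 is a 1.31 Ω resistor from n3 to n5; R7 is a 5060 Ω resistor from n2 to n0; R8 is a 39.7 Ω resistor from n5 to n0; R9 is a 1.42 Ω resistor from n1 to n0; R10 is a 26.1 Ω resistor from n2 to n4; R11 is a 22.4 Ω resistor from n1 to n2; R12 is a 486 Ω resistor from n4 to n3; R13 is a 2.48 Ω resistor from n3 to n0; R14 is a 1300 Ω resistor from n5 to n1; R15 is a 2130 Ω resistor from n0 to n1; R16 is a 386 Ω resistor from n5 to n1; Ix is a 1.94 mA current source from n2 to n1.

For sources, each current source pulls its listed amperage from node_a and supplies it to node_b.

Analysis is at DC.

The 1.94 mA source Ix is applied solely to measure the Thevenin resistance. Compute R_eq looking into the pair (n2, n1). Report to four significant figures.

R_eq = 21.38 Ω

MNA unknowns: 6 node voltages V₁..V_6
R1: Y=0.2732 on G[3,5]
R2: Y=0.001147 on G[4,2]
R3: Y=0.1138 on G[5,6]
R4: Y=0.001171 on G[5,6]
R5: Y=0.0001669 on G[5,0]
R6: Y=0.7634 on G[3,5]
R7: Y=0.0001976 on G[2,0]
R8: Y=0.02519 on G[5,0]
R9: Y=0.7042 on G[1,0]
R10: Y=0.03831 on G[2,4]
R11: Y=0.04464 on G[1,2]
R12: Y=0.002058 on G[4,3]
R13: Y=0.4032 on G[3,0]
R14: Y=0.0007692 on G[5,1]
R15: Y=0.0004695 on G[0,1]
R16: Y=0.002591 on G[5,1]
Ix: z[2]−=0.00194, z[1]+=0.00194
solve → V1=0.0001244, V2=-0.04135, V3=-0.0001857, V4=-0.03931, V5=-0.0001803, V6=-0.0001803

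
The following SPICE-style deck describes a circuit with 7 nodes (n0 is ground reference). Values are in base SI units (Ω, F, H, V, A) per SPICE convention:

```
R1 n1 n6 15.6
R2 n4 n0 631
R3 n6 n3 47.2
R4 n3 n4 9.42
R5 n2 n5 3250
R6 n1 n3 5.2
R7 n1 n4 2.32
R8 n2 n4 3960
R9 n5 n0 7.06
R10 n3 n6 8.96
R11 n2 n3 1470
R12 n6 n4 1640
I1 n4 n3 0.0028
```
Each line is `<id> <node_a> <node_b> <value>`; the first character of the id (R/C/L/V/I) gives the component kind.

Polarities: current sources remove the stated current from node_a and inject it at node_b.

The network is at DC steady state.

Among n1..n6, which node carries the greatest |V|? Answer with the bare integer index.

MNA unknowns: 6 node voltages V₁..V_6
R1: Y=0.06410 on G[1,6]
R2: Y=0.001585 on G[4,0]
R3: Y=0.02119 on G[6,3]
R4: Y=0.1062 on G[3,4]
R5: Y=0.0003077 on G[2,5]
R6: Y=0.1923 on G[1,3]
R7: Y=0.4310 on G[1,4]
R8: Y=0.0002525 on G[2,4]
R9: Y=0.1416 on G[5,0]
R10: Y=0.1116 on G[3,6]
R11: Y=0.0006803 on G[2,3]
R12: Y=0.0006098 on G[6,4]
I1: z[4]−=0.0028, z[3]+=0.0028
solve → V1=0.002813, V2=0.005174, V3=0.009803, V4=-0.001002, V5=1.122e-05, V6=0.007501

3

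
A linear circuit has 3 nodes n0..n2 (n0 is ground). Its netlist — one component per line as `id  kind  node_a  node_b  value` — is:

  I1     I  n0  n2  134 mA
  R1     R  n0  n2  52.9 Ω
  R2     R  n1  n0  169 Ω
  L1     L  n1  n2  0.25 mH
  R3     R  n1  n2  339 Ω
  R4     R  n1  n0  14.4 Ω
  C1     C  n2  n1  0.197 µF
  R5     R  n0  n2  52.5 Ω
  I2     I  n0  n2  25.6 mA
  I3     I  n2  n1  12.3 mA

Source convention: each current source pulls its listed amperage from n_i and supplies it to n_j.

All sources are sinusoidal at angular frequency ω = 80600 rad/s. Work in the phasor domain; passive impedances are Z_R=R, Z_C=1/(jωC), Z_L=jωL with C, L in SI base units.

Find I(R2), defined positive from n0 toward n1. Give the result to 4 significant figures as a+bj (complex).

-0.005623+0.003246j A

MNA unknowns: 2 node voltages V₁..V_2
I1: z[0]−=0.134, z[2]+=0.134
R1: Y=0.01890+0.000j on G[0,2]
R2: Y=0.005917+0.000j on G[1,0]
L1: Y=0.000-0.04963j on G[1,2]
R3: Y=0.002950+0.000j on G[1,2]
R4: Y=0.06944+0.000j on G[1,0]
C1: Y=0.000+0.01588j on G[2,1]
R5: Y=0.01905+0.000j on G[0,2]
I2: z[0]−=0.0256, z[2]+=0.0256
I3: z[2]−=0.0123, z[1]+=0.0123
solve → V1=0.9503-0.5486j, V2=2.318+1.089j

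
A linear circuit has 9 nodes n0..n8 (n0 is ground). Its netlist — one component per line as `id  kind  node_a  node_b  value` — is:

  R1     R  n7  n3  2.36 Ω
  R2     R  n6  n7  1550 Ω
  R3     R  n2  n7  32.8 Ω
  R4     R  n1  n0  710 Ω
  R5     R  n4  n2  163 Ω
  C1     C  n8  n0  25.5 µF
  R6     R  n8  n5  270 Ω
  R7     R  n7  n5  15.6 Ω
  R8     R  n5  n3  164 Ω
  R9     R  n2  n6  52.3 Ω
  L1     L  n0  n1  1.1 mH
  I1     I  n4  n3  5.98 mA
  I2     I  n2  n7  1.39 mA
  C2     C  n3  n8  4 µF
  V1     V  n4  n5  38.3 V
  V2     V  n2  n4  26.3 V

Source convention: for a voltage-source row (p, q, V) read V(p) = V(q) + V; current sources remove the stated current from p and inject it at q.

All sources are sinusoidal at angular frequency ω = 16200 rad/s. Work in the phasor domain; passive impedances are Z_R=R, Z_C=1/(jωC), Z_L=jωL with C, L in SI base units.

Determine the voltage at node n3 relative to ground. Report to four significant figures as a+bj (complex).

Element admittances at ω=16200 rad/s:
  Y(R1) = 0.4237+0.000j S between n7,n3
  Y(R2) = 0.0006452+0.000j S between n6,n7
  Y(R3) = 0.03049+0.000j S between n2,n7
  Y(R4) = 0.001408+0.000j S between n1,n0
  Y(R5) = 0.006135+0.000j S between n4,n2
  Y(C1) = 0.000+0.4131j S between n8,n0
  Y(R6) = 0.003704+0.000j S between n8,n5
  Y(R7) = 0.06410+0.000j S between n7,n5
  Y(R8) = 0.006098+0.000j S between n5,n3
  Y(R9) = 0.01912+0.000j S between n2,n6
  Y(L1) = 0.000-0.05612j S between n0,n1
  I1: injects 0.00598 A into n3 (from n4)
  I2: injects 0.00139 A into n7 (from n2)
  Y(C2) = 0.000+0.06480j S between n3,n8
  V1: constraint V(n4)−V(n5) = 38.3
  V2: constraint V(n2)−V(n4) = 26.3
Assemble and solve the 10×10 MNA system:
  V(n1)=0.000+0.000j  V(n2)=45.83-1.027j  V(n3)=0.05872-1.073j  V(n4)=19.53-1.027j  V(n5)=-18.77-1.027j  V(n6)=44.35-1.029j  V(n7)=0.4796-1.065j  V(n8)=0.000+0.000j
  i(V1)=-1.418-0.001153j  i(V2)=-1.574-0.001153j

0.05872-1.073j V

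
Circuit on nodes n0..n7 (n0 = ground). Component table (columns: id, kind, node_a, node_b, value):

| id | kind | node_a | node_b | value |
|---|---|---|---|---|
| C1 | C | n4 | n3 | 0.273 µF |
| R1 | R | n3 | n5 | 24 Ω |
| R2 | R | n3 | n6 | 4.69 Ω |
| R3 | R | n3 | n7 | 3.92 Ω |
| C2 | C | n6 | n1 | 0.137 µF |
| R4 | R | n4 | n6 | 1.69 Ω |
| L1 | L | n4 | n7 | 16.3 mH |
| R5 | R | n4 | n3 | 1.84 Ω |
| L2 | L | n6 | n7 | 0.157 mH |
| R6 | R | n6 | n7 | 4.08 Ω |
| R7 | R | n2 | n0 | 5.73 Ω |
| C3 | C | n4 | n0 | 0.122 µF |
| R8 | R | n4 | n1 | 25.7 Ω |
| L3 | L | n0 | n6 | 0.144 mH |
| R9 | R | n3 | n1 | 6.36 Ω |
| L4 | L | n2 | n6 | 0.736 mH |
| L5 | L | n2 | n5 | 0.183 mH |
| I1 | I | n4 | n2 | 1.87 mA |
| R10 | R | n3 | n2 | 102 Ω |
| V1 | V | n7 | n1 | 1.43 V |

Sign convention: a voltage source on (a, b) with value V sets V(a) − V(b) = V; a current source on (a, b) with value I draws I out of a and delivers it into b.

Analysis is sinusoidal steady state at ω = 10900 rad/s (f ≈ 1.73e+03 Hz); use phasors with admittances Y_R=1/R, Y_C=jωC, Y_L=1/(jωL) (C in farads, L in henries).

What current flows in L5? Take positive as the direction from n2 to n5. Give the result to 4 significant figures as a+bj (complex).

0.006653-0.003806j A

Apply KCL at each of the 7 non-ground nodes and solve the resulting linear system.
Node n1: branches {C2, R8, R9, V1} → V_1 = -1.292+0.1740j
Node n2: branches {R7, L4, L5, I1, R10} → V_2 = -0.03236+0.002744j
Node n3: branches {C1, R1, R2, R3, R5, R9, R10} → V_3 = -0.1996+0.08081j
Node n4: branches {C1, R4, L1, R5, C3, R8, I1} → V_4 = -0.1360+0.04637j
Node n5: branches {R1, L5} → V_5 = -0.03995-0.01053j
Node n6: branches {R2, C2, R4, L2, R6, L3, L4} → V_6 = 0.0004679+0.008961j
Node n7: branches {R3, L1, L2, R6, V1} → V_7 = 0.1380+0.1740j
Source currents: i(V1)=-0.2170+0.01769j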